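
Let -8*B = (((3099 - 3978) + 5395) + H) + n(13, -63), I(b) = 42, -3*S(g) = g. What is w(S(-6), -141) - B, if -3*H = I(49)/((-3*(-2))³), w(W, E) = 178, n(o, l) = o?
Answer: 642917/864 ≈ 744.12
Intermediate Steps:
S(g) = -g/3
H = -7/108 (H = -14/((-3*(-2))³) = -14/(6³) = -14/216 = -⅓*7/36 = -7/108 ≈ -0.064815)
B = -489125/864 (B = -((((3099 - 3978) + 5395) - 7/108) + 13)/8 = -(((-879 + 5395) - 7/108) + 13)/8 = -((4516 - 7/108) + 13)/8 = -(487721/108 + 13)/8 = -⅛*489125/108 = -489125/864 ≈ -566.12)
w(S(-6), -141) - B = 178 - 1*(-489125/864) = 178 + 489125/864 = 642917/864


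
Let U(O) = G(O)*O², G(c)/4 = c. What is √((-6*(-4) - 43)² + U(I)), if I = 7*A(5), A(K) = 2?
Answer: √11337 ≈ 106.48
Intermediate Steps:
G(c) = 4*c
I = 14 (I = 7*2 = 14)
U(O) = 4*O³ (U(O) = (4*O)*O² = 4*O³)
√((-6*(-4) - 43)² + U(I)) = √((-6*(-4) - 43)² + 4*14³) = √((24 - 43)² + 4*2744) = √((-19)² + 10976) = √(361 + 10976) = √11337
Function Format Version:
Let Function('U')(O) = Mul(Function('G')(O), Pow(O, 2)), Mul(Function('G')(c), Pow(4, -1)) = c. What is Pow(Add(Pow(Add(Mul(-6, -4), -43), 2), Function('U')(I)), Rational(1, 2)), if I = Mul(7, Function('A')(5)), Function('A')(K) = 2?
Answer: Pow(11337, Rational(1, 2)) ≈ 106.48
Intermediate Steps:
Function('G')(c) = Mul(4, c)
I = 14 (I = Mul(7, 2) = 14)
Function('U')(O) = Mul(4, Pow(O, 3)) (Function('U')(O) = Mul(Mul(4, O), Pow(O, 2)) = Mul(4, Pow(O, 3)))
Pow(Add(Pow(Add(Mul(-6, -4), -43), 2), Function('U')(I)), Rational(1, 2)) = Pow(Add(Pow(Add(Mul(-6, -4), -43), 2), Mul(4, Pow(14, 3))), Rational(1, 2)) = Pow(Add(Pow(Add(24, -43), 2), Mul(4, 2744)), Rational(1, 2)) = Pow(Add(Pow(-19, 2), 10976), Rational(1, 2)) = Pow(Add(361, 10976), Rational(1, 2)) = Pow(11337, Rational(1, 2))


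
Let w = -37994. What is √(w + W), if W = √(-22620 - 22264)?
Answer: √(-37994 + 14*I*√229) ≈ 0.5434 + 194.92*I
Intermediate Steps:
W = 14*I*√229 (W = √(-44884) = 14*I*√229 ≈ 211.86*I)
√(w + W) = √(-37994 + 14*I*√229)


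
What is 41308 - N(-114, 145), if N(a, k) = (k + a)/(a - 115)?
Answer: 9459563/229 ≈ 41308.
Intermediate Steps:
N(a, k) = (a + k)/(-115 + a)
41308 - N(-114, 145) = 41308 - (-114 + 145)/(-115 - 114) = 41308 - 31/(-229) = 41308 - (-1)*31/229 = 41308 - 1*(-31/229) = 41308 + 31/229 = 9459563/229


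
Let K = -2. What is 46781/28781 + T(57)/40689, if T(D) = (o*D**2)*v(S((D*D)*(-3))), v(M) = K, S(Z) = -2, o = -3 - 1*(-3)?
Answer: 46781/28781 ≈ 1.6254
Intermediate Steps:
o = 0 (o = -3 + 3 = 0)
v(M) = -2
T(D) = 0 (T(D) = (0*D**2)*(-2) = 0*(-2) = 0)
46781/28781 + T(57)/40689 = 46781/28781 + 0/40689 = 46781*(1/28781) + 0*(1/40689) = 46781/28781 + 0 = 46781/28781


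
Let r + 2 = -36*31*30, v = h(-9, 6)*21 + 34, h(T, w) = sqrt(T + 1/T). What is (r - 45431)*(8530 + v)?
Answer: -675810932 - 552391*I*sqrt(82) ≈ -6.7581e+8 - 5.0021e+6*I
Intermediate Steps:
v = 34 + 7*I*sqrt(82) (v = sqrt(-9 + 1/(-9))*21 + 34 = sqrt(-9 - 1/9)*21 + 34 = sqrt(-82/9)*21 + 34 = (I*sqrt(82)/3)*21 + 34 = 7*I*sqrt(82) + 34 = 34 + 7*I*sqrt(82) ≈ 34.0 + 63.388*I)
r = -33482 (r = -2 - 36*31*30 = -2 - 1116*30 = -2 - 33480 = -33482)
(r - 45431)*(8530 + v) = (-33482 - 45431)*(8530 + (34 + 7*I*sqrt(82))) = -78913*(8564 + 7*I*sqrt(82)) = -675810932 - 552391*I*sqrt(82)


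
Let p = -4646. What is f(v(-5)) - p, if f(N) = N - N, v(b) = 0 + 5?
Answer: 4646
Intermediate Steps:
v(b) = 5
f(N) = 0
f(v(-5)) - p = 0 - 1*(-4646) = 0 + 4646 = 4646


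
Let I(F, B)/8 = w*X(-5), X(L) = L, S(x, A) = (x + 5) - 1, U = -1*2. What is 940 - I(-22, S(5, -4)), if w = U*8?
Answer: 300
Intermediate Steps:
U = -2
S(x, A) = 4 + x (S(x, A) = (5 + x) - 1 = 4 + x)
w = -16 (w = -2*8 = -16)
I(F, B) = 640 (I(F, B) = 8*(-16*(-5)) = 8*80 = 640)
940 - I(-22, S(5, -4)) = 940 - 1*640 = 940 - 640 = 300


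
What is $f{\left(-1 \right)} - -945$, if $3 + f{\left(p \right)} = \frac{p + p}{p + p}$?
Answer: $943$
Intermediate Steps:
$f{\left(p \right)} = -2$ ($f{\left(p \right)} = -3 + \frac{p + p}{p + p} = -3 + \frac{2 p}{2 p} = -3 + 2 p \frac{1}{2 p} = -3 + 1 = -2$)
$f{\left(-1 \right)} - -945 = -2 - -945 = -2 + 945 = 943$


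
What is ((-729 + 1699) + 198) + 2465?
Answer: 3633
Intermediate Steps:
((-729 + 1699) + 198) + 2465 = (970 + 198) + 2465 = 1168 + 2465 = 3633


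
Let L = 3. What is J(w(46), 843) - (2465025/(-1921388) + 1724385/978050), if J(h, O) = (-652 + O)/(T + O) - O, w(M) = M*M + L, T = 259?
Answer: -87319923139189313/103544665690340 ≈ -843.31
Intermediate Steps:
w(M) = 3 + M² (w(M) = M*M + 3 = M² + 3 = 3 + M²)
J(h, O) = -O + (-652 + O)/(259 + O) (J(h, O) = (-652 + O)/(259 + O) - O = -O + (-652 + O)/(259 + O))
J(w(46), 843) - (2465025/(-1921388) + 1724385/978050) = (-652 - 1*843² - 258*843)/(259 + 843) - (2465025/(-1921388) + 1724385/978050) = (-652 - 1*710649 - 217494)/1102 - (2465025*(-1/1921388) + 1724385*(1/978050)) = (-652 - 710649 - 217494)/1102 - (-2465025/1921388 + 344877/195610) = (1/1102)*(-928795) - 1*90229494513/187921353340 = -928795/1102 - 90229494513/187921353340 = -87319923139189313/103544665690340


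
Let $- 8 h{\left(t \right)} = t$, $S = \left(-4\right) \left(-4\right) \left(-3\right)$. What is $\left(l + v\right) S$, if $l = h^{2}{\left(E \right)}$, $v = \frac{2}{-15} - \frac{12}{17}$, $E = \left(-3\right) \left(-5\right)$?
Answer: $- \frac{43679}{340} \approx -128.47$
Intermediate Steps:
$E = 15$
$S = -48$ ($S = 16 \left(-3\right) = -48$)
$h{\left(t \right)} = - \frac{t}{8}$
$v = - \frac{214}{255}$ ($v = 2 \left(- \frac{1}{15}\right) - \frac{12}{17} = - \frac{2}{15} - \frac{12}{17} = - \frac{214}{255} \approx -0.83922$)
$l = \frac{225}{64}$ ($l = \left(\left(- \frac{1}{8}\right) 15\right)^{2} = \left(- \frac{15}{8}\right)^{2} = \frac{225}{64} \approx 3.5156$)
$\left(l + v\right) S = \left(\frac{225}{64} - \frac{214}{255}\right) \left(-48\right) = \frac{43679}{16320} \left(-48\right) = - \frac{43679}{340}$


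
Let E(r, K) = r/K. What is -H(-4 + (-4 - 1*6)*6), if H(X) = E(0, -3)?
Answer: 0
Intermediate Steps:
H(X) = 0 (H(X) = 0/(-3) = 0*(-⅓) = 0)
-H(-4 + (-4 - 1*6)*6) = -1*0 = 0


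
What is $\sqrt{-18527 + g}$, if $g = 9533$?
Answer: $i \sqrt{8994} \approx 94.837 i$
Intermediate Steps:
$\sqrt{-18527 + g} = \sqrt{-18527 + 9533} = \sqrt{-8994} = i \sqrt{8994}$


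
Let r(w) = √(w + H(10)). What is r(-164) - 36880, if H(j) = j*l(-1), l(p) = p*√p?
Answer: -36880 + √(-164 - 10*I) ≈ -36880.0 - 12.812*I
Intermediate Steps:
l(p) = p^(3/2)
H(j) = -I*j (H(j) = j*(-1)^(3/2) = j*(-I) = -I*j)
r(w) = √(w - 10*I) (r(w) = √(w - 1*I*10) = √(w - 10*I))
r(-164) - 36880 = √(-164 - 10*I) - 36880 = -36880 + √(-164 - 10*I)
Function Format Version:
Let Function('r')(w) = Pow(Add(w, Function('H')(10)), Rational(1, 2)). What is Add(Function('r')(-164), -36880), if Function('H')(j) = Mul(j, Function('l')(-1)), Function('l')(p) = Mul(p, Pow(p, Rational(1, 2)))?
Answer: Add(-36880, Pow(Add(-164, Mul(-10, I)), Rational(1, 2))) ≈ Add(-36880., Mul(-12.812, I))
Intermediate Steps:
Function('l')(p) = Pow(p, Rational(3, 2))
Function('H')(j) = Mul(-1, I, j) (Function('H')(j) = Mul(j, Pow(-1, Rational(3, 2))) = Mul(j, Mul(-1, I)) = Mul(-1, I, j))
Function('r')(w) = Pow(Add(w, Mul(-10, I)), Rational(1, 2)) (Function('r')(w) = Pow(Add(w, Mul(-1, I, 10)), Rational(1, 2)) = Pow(Add(w, Mul(-10, I)), Rational(1, 2)))
Add(Function('r')(-164), -36880) = Add(Pow(Add(-164, Mul(-10, I)), Rational(1, 2)), -36880) = Add(-36880, Pow(Add(-164, Mul(-10, I)), Rational(1, 2)))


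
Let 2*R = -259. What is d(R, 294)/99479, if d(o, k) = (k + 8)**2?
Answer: 91204/99479 ≈ 0.91682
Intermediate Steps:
R = -259/2 (R = (1/2)*(-259) = -259/2 ≈ -129.50)
d(o, k) = (8 + k)**2
d(R, 294)/99479 = (8 + 294)**2/99479 = 302**2*(1/99479) = 91204*(1/99479) = 91204/99479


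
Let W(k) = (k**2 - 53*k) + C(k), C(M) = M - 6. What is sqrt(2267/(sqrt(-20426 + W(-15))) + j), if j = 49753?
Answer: sqrt(18777196592737 - 44041009*I*sqrt(19427))/19427 ≈ 223.05 - 0.036459*I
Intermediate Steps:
C(M) = -6 + M
W(k) = -6 + k**2 - 52*k (W(k) = (k**2 - 53*k) + (-6 + k) = -6 + k**2 - 52*k)
sqrt(2267/(sqrt(-20426 + W(-15))) + j) = sqrt(2267/(sqrt(-20426 + (-6 + (-15)**2 - 52*(-15)))) + 49753) = sqrt(2267/(sqrt(-20426 + (-6 + 225 + 780))) + 49753) = sqrt(2267/(sqrt(-20426 + 999)) + 49753) = sqrt(2267/(sqrt(-19427)) + 49753) = sqrt(2267/((I*sqrt(19427))) + 49753) = sqrt(2267*(-I*sqrt(19427)/19427) + 49753) = sqrt(-2267*I*sqrt(19427)/19427 + 49753) = sqrt(49753 - 2267*I*sqrt(19427)/19427)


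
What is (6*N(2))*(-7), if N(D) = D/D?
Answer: -42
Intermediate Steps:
N(D) = 1
(6*N(2))*(-7) = (6*1)*(-7) = 6*(-7) = -42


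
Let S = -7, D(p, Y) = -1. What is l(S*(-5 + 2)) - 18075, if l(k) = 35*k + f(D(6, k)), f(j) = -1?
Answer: -17341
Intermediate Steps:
l(k) = -1 + 35*k (l(k) = 35*k - 1 = -1 + 35*k)
l(S*(-5 + 2)) - 18075 = (-1 + 35*(-7*(-5 + 2))) - 18075 = (-1 + 35*(-7*(-3))) - 18075 = (-1 + 35*21) - 18075 = (-1 + 735) - 18075 = 734 - 18075 = -17341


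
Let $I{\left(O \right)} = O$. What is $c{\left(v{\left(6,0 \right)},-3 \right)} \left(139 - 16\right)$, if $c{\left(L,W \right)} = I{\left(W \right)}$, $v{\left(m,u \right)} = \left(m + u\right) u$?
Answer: $-369$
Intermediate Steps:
$v{\left(m,u \right)} = u \left(m + u\right)$
$c{\left(L,W \right)} = W$
$c{\left(v{\left(6,0 \right)},-3 \right)} \left(139 - 16\right) = - 3 \left(139 - 16\right) = \left(-3\right) 123 = -369$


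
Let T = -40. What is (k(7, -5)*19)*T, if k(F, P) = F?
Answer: -5320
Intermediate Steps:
(k(7, -5)*19)*T = (7*19)*(-40) = 133*(-40) = -5320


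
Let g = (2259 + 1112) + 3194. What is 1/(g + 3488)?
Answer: 1/10053 ≈ 9.9473e-5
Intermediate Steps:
g = 6565 (g = 3371 + 3194 = 6565)
1/(g + 3488) = 1/(6565 + 3488) = 1/10053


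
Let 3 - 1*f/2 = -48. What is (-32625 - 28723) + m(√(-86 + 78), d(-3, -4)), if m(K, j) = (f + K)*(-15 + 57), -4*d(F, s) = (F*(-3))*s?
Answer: -57064 + 84*I*√2 ≈ -57064.0 + 118.79*I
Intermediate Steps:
f = 102 (f = 6 - 2*(-48) = 6 + 96 = 102)
d(F, s) = 3*F*s/4 (d(F, s) = -F*(-3)*s/4 = -(-3*F)*s/4 = -(-3)*F*s/4 = 3*F*s/4)
m(K, j) = 4284 + 42*K (m(K, j) = (102 + K)*(-15 + 57) = (102 + K)*42 = 4284 + 42*K)
(-32625 - 28723) + m(√(-86 + 78), d(-3, -4)) = (-32625 - 28723) + (4284 + 42*√(-86 + 78)) = -61348 + (4284 + 42*√(-8)) = -61348 + (4284 + 42*(2*I*√2)) = -61348 + (4284 + 84*I*√2) = -57064 + 84*I*√2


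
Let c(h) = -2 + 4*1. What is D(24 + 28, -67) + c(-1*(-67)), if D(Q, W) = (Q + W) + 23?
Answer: 10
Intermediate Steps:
c(h) = 2 (c(h) = -2 + 4 = 2)
D(Q, W) = 23 + Q + W
D(24 + 28, -67) + c(-1*(-67)) = (23 + (24 + 28) - 67) + 2 = (23 + 52 - 67) + 2 = 8 + 2 = 10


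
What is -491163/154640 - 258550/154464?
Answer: -905071669/186611820 ≈ -4.8500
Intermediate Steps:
-491163/154640 - 258550/154464 = -491163*1/154640 - 258550*1/154464 = -491163/154640 - 129275/77232 = -905071669/186611820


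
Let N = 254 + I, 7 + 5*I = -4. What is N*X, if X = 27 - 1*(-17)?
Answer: 55396/5 ≈ 11079.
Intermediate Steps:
I = -11/5 (I = -7/5 + (⅕)*(-4) = -7/5 - ⅘ = -11/5 ≈ -2.2000)
X = 44 (X = 27 + 17 = 44)
N = 1259/5 (N = 254 - 11/5 = 1259/5 ≈ 251.80)
N*X = (1259/5)*44 = 55396/5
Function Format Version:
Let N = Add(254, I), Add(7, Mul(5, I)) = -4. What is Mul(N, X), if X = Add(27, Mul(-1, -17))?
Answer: Rational(55396, 5) ≈ 11079.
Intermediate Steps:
I = Rational(-11, 5) (I = Add(Rational(-7, 5), Mul(Rational(1, 5), -4)) = Add(Rational(-7, 5), Rational(-4, 5)) = Rational(-11, 5) ≈ -2.2000)
X = 44 (X = Add(27, 17) = 44)
N = Rational(1259, 5) (N = Add(254, Rational(-11, 5)) = Rational(1259, 5) ≈ 251.80)
Mul(N, X) = Mul(Rational(1259, 5), 44) = Rational(55396, 5)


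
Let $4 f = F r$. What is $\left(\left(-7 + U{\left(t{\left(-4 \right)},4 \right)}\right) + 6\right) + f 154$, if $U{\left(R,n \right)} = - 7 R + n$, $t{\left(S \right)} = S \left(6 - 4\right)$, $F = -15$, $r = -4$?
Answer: $2369$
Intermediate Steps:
$t{\left(S \right)} = 2 S$ ($t{\left(S \right)} = S 2 = 2 S$)
$U{\left(R,n \right)} = n - 7 R$
$f = 15$ ($f = \frac{\left(-15\right) \left(-4\right)}{4} = \frac{1}{4} \cdot 60 = 15$)
$\left(\left(-7 + U{\left(t{\left(-4 \right)},4 \right)}\right) + 6\right) + f 154 = \left(\left(-7 - \left(-4 + 7 \cdot 2 \left(-4\right)\right)\right) + 6\right) + 15 \cdot 154 = \left(\left(-7 + \left(4 - -56\right)\right) + 6\right) + 2310 = \left(\left(-7 + \left(4 + 56\right)\right) + 6\right) + 2310 = \left(\left(-7 + 60\right) + 6\right) + 2310 = \left(53 + 6\right) + 2310 = 59 + 2310 = 2369$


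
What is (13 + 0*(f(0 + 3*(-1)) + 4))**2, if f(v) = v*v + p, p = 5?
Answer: 169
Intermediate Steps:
f(v) = 5 + v**2 (f(v) = v*v + 5 = v**2 + 5 = 5 + v**2)
(13 + 0*(f(0 + 3*(-1)) + 4))**2 = (13 + 0*((5 + (0 + 3*(-1))**2) + 4))**2 = (13 + 0*((5 + (0 - 3)**2) + 4))**2 = (13 + 0*((5 + (-3)**2) + 4))**2 = (13 + 0*((5 + 9) + 4))**2 = (13 + 0*(14 + 4))**2 = (13 + 0*18)**2 = (13 + 0)**2 = 13**2 = 169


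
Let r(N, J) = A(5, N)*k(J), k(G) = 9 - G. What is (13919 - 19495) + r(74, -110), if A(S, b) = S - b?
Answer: -13787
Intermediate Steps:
r(N, J) = (5 - N)*(9 - J)
(13919 - 19495) + r(74, -110) = (13919 - 19495) + (-9 - 110)*(-5 + 74) = -5576 - 119*69 = -5576 - 8211 = -13787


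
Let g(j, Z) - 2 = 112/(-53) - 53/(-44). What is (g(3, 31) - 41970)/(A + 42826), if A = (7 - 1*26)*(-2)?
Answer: -97871495/99958848 ≈ -0.97912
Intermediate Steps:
g(j, Z) = 2545/2332 (g(j, Z) = 2 + (112/(-53) - 53/(-44)) = 2 + (112*(-1/53) - 53*(-1/44)) = 2 + (-112/53 + 53/44) = 2 - 2119/2332 = 2545/2332)
A = 38 (A = (7 - 26)*(-2) = -19*(-2) = 38)
(g(3, 31) - 41970)/(A + 42826) = (2545/2332 - 41970)/(38 + 42826) = -97871495/2332/42864 = -97871495/2332*1/42864 = -97871495/99958848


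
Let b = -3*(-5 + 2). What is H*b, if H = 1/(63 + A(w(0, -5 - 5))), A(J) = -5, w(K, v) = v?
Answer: 9/58 ≈ 0.15517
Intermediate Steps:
b = 9 (b = -3*(-3) = 9)
H = 1/58 (H = 1/(63 - 5) = 1/58 ≈ 0.017241)
H*b = (1/58)*9 = 9/58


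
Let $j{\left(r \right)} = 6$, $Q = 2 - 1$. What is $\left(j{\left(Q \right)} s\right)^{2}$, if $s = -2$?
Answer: $144$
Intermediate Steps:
$Q = 1$
$\left(j{\left(Q \right)} s\right)^{2} = \left(6 \left(-2\right)\right)^{2} = \left(-12\right)^{2} = 144$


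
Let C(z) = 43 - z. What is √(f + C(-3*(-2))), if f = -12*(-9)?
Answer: √145 ≈ 12.042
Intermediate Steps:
f = 108
√(f + C(-3*(-2))) = √(108 + (43 - (-3)*(-2))) = √(108 + (43 - 1*6)) = √(108 + (43 - 6)) = √(108 + 37) = √145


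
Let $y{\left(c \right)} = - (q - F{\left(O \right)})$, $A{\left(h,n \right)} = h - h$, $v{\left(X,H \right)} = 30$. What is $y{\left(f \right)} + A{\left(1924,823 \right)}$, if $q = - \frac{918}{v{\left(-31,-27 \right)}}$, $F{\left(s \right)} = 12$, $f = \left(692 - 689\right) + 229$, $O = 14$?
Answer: $\frac{213}{5} \approx 42.6$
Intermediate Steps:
$A{\left(h,n \right)} = 0$
$f = 232$ ($f = 3 + 229 = 232$)
$q = - \frac{153}{5}$ ($q = - \frac{918}{30} = \left(-918\right) \frac{1}{30} = - \frac{153}{5} \approx -30.6$)
$y{\left(c \right)} = \frac{213}{5}$ ($y{\left(c \right)} = - (- \frac{153}{5} - 12) = \left(-1\right) \left(- \frac{213}{5}\right) = \frac{213}{5}$)
$y{\left(f \right)} + A{\left(1924,823 \right)} = \frac{213}{5} + 0 = \frac{213}{5}$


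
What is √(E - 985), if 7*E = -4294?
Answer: I*√78323/7 ≈ 39.98*I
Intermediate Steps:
E = -4294/7 (E = (⅐)*(-4294) = -4294/7 ≈ -613.43)
√(E - 985) = √(-4294/7 - 985) = √(-11189/7) = I*√78323/7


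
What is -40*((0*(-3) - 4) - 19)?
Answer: 920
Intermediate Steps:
-40*((0*(-3) - 4) - 19) = -40*((0 - 4) - 19) = -40*(-4 - 19) = -40*(-23) = 920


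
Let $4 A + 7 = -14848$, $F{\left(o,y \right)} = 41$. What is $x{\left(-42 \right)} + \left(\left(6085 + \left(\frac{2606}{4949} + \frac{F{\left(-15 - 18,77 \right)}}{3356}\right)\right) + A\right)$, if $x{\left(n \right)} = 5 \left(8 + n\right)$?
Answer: $\frac{9142291625}{4152211} \approx 2201.8$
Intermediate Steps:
$x{\left(n \right)} = 40 + 5 n$
$A = - \frac{14855}{4}$ ($A = - \frac{7}{4} + \frac{1}{4} \left(-14848\right) = - \frac{7}{4} - 3712 = - \frac{14855}{4} \approx -3713.8$)
$x{\left(-42 \right)} + \left(\left(6085 + \left(\frac{2606}{4949} + \frac{F{\left(-15 - 18,77 \right)}}{3356}\right)\right) + A\right) = \left(40 + 5 \left(-42\right)\right) + \left(\left(6085 + \left(\frac{2606}{4949} + \frac{41}{3356}\right)\right) - \frac{14855}{4}\right) = \left(40 - 210\right) + \left(\left(6085 + \left(2606 \cdot \frac{1}{4949} + 41 \cdot \frac{1}{3356}\right)\right) - \frac{14855}{4}\right) = -170 + \left(\left(6085 + \left(\frac{2606}{4949} + \frac{41}{3356}\right)\right) - \frac{14855}{4}\right) = -170 + \left(\left(6085 + \frac{8948645}{16608844}\right) - \frac{14855}{4}\right) = -170 + \left(\frac{101073764385}{16608844} - \frac{14855}{4}\right) = -170 + \frac{9848167495}{4152211} = \frac{9142291625}{4152211}$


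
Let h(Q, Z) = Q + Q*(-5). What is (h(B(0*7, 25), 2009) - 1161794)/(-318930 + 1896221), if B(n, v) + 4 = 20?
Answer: -1161858/1577291 ≈ -0.73662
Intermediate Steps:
B(n, v) = 16 (B(n, v) = -4 + 20 = 16)
h(Q, Z) = -4*Q (h(Q, Z) = Q - 5*Q = -4*Q)
(h(B(0*7, 25), 2009) - 1161794)/(-318930 + 1896221) = (-4*16 - 1161794)/(-318930 + 1896221) = (-64 - 1161794)/1577291 = -1161858*1/1577291 = -1161858/1577291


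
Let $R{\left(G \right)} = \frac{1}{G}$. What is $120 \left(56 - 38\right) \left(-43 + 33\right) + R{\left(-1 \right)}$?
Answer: $-21601$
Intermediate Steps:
$120 \left(56 - 38\right) \left(-43 + 33\right) + R{\left(-1 \right)} = 120 \left(56 - 38\right) \left(-43 + 33\right) + \frac{1}{-1} = 120 \cdot 18 \left(-10\right) - 1 = 120 \left(-180\right) - 1 = -21600 - 1 = -21601$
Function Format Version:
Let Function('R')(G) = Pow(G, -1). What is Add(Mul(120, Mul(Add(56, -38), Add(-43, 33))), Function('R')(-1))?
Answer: -21601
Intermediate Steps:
Add(Mul(120, Mul(Add(56, -38), Add(-43, 33))), Function('R')(-1)) = Add(Mul(120, Mul(Add(56, -38), Add(-43, 33))), Pow(-1, -1)) = Add(Mul(120, Mul(18, -10)), -1) = Add(Mul(120, -180), -1) = Add(-21600, -1) = -21601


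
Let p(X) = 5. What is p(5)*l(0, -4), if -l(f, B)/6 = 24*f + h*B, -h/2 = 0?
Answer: 0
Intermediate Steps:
h = 0 (h = -2*0 = 0)
l(f, B) = -144*f (l(f, B) = -6*(24*f + 0*B) = -6*(24*f + 0) = -144*f)
p(5)*l(0, -4) = 5*(-144*0) = 5*0 = 0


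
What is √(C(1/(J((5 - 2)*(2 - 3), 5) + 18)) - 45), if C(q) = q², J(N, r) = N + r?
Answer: I*√17999/20 ≈ 6.708*I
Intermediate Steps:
√(C(1/(J((5 - 2)*(2 - 3), 5) + 18)) - 45) = √((1/(((5 - 2)*(2 - 3) + 5) + 18))² - 45) = √((1/((3*(-1) + 5) + 18))² - 45) = √((1/((-3 + 5) + 18))² - 45) = √((1/(2 + 18))² - 45) = √((1/20)² - 45) = √(1/400 - 45) = √(-17999/400) = I*√17999/20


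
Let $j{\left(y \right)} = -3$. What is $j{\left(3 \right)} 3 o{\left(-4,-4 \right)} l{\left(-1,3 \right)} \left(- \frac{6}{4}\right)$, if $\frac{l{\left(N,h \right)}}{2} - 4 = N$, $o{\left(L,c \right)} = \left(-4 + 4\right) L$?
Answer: $0$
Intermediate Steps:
$o{\left(L,c \right)} = 0$ ($o{\left(L,c \right)} = 0 L = 0$)
$l{\left(N,h \right)} = 8 + 2 N$
$j{\left(3 \right)} 3 o{\left(-4,-4 \right)} l{\left(-1,3 \right)} \left(- \frac{6}{4}\right) = \left(-3\right) 3 \cdot 0 \left(8 + 2 \left(-1\right)\right) \left(- \frac{6}{4}\right) = \left(-9\right) 0 \left(8 - 2\right) \left(\left(-6\right) \frac{1}{4}\right) = 0 \cdot 6 \left(- \frac{3}{2}\right) = 0 \left(- \frac{3}{2}\right) = 0$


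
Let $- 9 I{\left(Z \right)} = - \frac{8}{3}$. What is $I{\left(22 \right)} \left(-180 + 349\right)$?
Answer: $\frac{1352}{27} \approx 50.074$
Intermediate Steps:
$I{\left(Z \right)} = \frac{8}{27}$ ($I{\left(Z \right)} = - \frac{\left(-8\right) \frac{1}{3}}{9} = \left(- \frac{1}{9}\right) \left(- \frac{8}{3}\right) = \frac{8}{27}$)
$I{\left(22 \right)} \left(-180 + 349\right) = \frac{8 \left(-180 + 349\right)}{27} = \frac{8}{27} \cdot 169 = \frac{1352}{27}$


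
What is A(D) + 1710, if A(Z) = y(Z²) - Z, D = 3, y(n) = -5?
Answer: 1702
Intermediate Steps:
A(Z) = -5 - Z
A(D) + 1710 = (-5 - 1*3) + 1710 = (-5 - 3) + 1710 = -8 + 1710 = 1702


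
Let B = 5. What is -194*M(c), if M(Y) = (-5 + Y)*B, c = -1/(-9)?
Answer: 42680/9 ≈ 4742.2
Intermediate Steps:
c = ⅑ (c = -1*(-⅑) = ⅑ ≈ 0.11111)
M(Y) = -25 + 5*Y (M(Y) = (-5 + Y)*5 = -25 + 5*Y)
-194*M(c) = -194*(-25 + 5*(⅑)) = -194*(-25 + 5/9) = -194*(-220/9) = 42680/9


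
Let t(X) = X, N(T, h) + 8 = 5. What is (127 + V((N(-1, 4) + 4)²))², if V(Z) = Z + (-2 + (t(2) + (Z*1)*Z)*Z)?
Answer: 16641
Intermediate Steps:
N(T, h) = -3 (N(T, h) = -8 + 5 = -3)
V(Z) = -2 + Z + Z*(2 + Z²) (V(Z) = Z + (-2 + (2 + (Z*1)*Z)*Z) = Z + (-2 + (2 + Z*Z)*Z) = Z + (-2 + (2 + Z²)*Z) = Z + (-2 + Z*(2 + Z²)) = -2 + Z + Z*(2 + Z²))
(127 + V((N(-1, 4) + 4)²))² = (127 + (-2 + ((-3 + 4)²)³ + 3*(-3 + 4)²))² = (127 + (-2 + (1²)³ + 3*1²))² = (127 + (-2 + 1³ + 3*1))² = (127 + (-2 + 1 + 3))² = (127 + 2)² = 129² = 16641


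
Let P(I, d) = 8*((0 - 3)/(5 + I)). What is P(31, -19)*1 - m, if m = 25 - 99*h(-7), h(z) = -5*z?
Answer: 10318/3 ≈ 3439.3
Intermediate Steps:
P(I, d) = -24/(5 + I) (P(I, d) = 8*(-3/(5 + I)) = -24/(5 + I))
m = -3440 (m = 25 - (-495)*(-7) = 25 - 99*35 = 25 - 3465 = -3440)
P(31, -19)*1 - m = -24/(5 + 31)*1 - 1*(-3440) = -24/36*1 + 3440 = -24*1/36*1 + 3440 = -2/3*1 + 3440 = -2/3 + 3440 = 10318/3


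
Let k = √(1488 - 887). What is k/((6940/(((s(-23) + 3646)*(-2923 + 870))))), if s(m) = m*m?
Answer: -1714255*√601/1388 ≈ -30278.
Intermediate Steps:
s(m) = m²
k = √601 ≈ 24.515
k/((6940/(((s(-23) + 3646)*(-2923 + 870))))) = √601/((6940/((((-23)² + 3646)*(-2923 + 870))))) = √601/((6940/(((529 + 3646)*(-2053))))) = √601/((6940/((4175*(-2053))))) = √601/((6940/(-8571275))) = √601/((6940*(-1/8571275))) = √601/(-1388/1714255) = √601*(-1714255/1388) = -1714255*√601/1388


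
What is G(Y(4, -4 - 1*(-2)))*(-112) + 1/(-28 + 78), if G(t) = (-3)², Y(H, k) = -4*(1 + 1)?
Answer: -50399/50 ≈ -1008.0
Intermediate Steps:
Y(H, k) = -8 (Y(H, k) = -4*2 = -8)
G(t) = 9
G(Y(4, -4 - 1*(-2)))*(-112) + 1/(-28 + 78) = 9*(-112) + 1/(-28 + 78) = -1008 + 1/50 = -50399/50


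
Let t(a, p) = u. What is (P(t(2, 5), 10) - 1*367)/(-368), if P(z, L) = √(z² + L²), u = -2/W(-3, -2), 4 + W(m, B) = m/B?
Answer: 367/368 - √629/920 ≈ 0.97002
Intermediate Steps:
W(m, B) = -4 + m/B
u = ⅘ (u = -2/(-4 - 3/(-2)) = -2/(-4 - 3*(-½)) = -2/(-4 + 3/2) = -2/(-5/2) = -2*(-⅖) = ⅘ ≈ 0.80000)
t(a, p) = ⅘
P(z, L) = √(L² + z²)
(P(t(2, 5), 10) - 1*367)/(-368) = (√(10² + (⅘)²) - 1*367)/(-368) = (√(100 + 16/25) - 367)*(-1/368) = (√(2516/25) - 367)*(-1/368) = (2*√629/5 - 367)*(-1/368) = (-367 + 2*√629/5)*(-1/368) = 367/368 - √629/920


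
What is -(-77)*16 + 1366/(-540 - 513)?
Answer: 1295930/1053 ≈ 1230.7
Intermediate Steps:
-(-77)*16 + 1366/(-540 - 513) = -1*(-1232) + 1366/(-1053) = 1232 + 1366*(-1/1053) = 1232 - 1366/1053 = 1295930/1053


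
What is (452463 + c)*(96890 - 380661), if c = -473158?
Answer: 5872640845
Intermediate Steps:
(452463 + c)*(96890 - 380661) = (452463 - 473158)*(96890 - 380661) = -20695*(-283771) = 5872640845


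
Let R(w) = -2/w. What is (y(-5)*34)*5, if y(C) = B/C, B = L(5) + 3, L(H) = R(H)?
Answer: -442/5 ≈ -88.400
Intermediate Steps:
L(H) = -2/H
B = 13/5 (B = -2/5 + 3 = 13/5 ≈ 2.6000)
y(C) = 13/(5*C)
(y(-5)*34)*5 = (((13/5)/(-5))*34)*5 = (((13/5)*(-1/5))*34)*5 = -13/25*34*5 = -442/25*5 = -442/5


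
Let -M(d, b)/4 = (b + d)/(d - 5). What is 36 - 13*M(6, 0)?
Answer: 348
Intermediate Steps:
M(d, b) = -4*(b + d)/(-5 + d) (M(d, b) = -4*(b + d)/(d - 5) = -4*(b + d)/(-5 + d))
36 - 13*M(6, 0) = 36 - 52*(-1*0 - 1*6)/(-5 + 6) = 36 - 52*(0 - 6)/1 = 36 - 52*(-6) = 36 - 13*(-24) = 36 + 312 = 348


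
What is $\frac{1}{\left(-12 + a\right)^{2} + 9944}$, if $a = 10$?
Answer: $\frac{1}{9948} \approx 0.00010052$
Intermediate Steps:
$\frac{1}{\left(-12 + a\right)^{2} + 9944} = \frac{1}{\left(-12 + 10\right)^{2} + 9944} = \frac{1}{\left(-2\right)^{2} + 9944} = \frac{1}{4 + 9944} = \frac{1}{9948}$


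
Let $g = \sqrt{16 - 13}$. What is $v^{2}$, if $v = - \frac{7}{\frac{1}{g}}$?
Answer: $147$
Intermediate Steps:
$g = \sqrt{3} \approx 1.732$
$v = - 7 \sqrt{3}$ ($v = - \frac{7}{\frac{1}{\sqrt{3}}} = - \frac{7}{\frac{1}{3} \sqrt{3}} = - 7 \sqrt{3} \approx -12.124$)
$v^{2} = \left(- 7 \sqrt{3}\right)^{2} = 147$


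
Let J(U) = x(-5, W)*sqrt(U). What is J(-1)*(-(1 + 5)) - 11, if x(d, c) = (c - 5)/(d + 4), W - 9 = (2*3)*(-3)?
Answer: -11 - 84*I ≈ -11.0 - 84.0*I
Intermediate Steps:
W = -9 (W = 9 + (2*3)*(-3) = 9 + 6*(-3) = 9 - 18 = -9)
x(d, c) = (-5 + c)/(4 + d)
J(U) = 14*sqrt(U) (J(U) = ((-5 - 9)/(4 - 5))*sqrt(U) = (-14/(-1))*sqrt(U) = (-1*(-14))*sqrt(U) = 14*sqrt(U))
J(-1)*(-(1 + 5)) - 11 = (14*sqrt(-1))*(-(1 + 5)) - 11 = (14*I)*(-1*6) - 11 = (14*I)*(-6) - 11 = -84*I - 11 = -11 - 84*I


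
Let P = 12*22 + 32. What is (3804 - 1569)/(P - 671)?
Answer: -149/25 ≈ -5.9600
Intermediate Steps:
P = 296 (P = 264 + 32 = 296)
(3804 - 1569)/(P - 671) = (3804 - 1569)/(296 - 671) = 2235/(-375) = 2235*(-1/375) = -149/25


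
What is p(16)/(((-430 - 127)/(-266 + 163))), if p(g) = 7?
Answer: 721/557 ≈ 1.2944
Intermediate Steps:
p(16)/(((-430 - 127)/(-266 + 163))) = 7/(((-430 - 127)/(-266 + 163))) = 7/((-557/(-103))) = 7/((-557*(-1/103))) = 7/(557/103) = 7*(103/557) = 721/557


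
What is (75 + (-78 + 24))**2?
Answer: 441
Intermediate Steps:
(75 + (-78 + 24))**2 = (75 - 54)**2 = 21**2 = 441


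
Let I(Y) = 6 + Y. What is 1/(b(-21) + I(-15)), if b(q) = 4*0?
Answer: -⅑ ≈ -0.11111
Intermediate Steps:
b(q) = 0
1/(b(-21) + I(-15)) = 1/(0 + (6 - 15)) = 1/(0 - 9) = 1/(-9) = -⅑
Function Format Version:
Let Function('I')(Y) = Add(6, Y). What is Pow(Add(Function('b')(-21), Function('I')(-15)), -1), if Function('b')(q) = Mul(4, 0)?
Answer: Rational(-1, 9) ≈ -0.11111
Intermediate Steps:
Function('b')(q) = 0
Pow(Add(Function('b')(-21), Function('I')(-15)), -1) = Pow(Add(0, Add(6, -15)), -1) = Pow(Add(0, -9), -1) = Pow(-9, -1) = Rational(-1, 9)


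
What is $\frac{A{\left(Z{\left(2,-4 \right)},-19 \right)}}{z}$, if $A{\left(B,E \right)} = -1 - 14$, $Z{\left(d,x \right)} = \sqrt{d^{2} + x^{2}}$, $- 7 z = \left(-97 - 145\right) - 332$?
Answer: $- \frac{15}{82} \approx -0.18293$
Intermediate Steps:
$z = 82$ ($z = - \frac{\left(-97 - 145\right) - 332}{7} = - \frac{-242 - 332}{7} = \left(- \frac{1}{7}\right) \left(-574\right) = 82$)
$A{\left(B,E \right)} = -15$ ($A{\left(B,E \right)} = -1 - 14 = -15$)
$\frac{A{\left(Z{\left(2,-4 \right)},-19 \right)}}{z} = - \frac{15}{82}$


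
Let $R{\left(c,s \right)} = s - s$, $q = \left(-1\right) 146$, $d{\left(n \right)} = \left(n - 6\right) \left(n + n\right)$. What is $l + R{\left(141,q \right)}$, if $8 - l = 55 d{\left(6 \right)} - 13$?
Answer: $21$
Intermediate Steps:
$d{\left(n \right)} = 2 n \left(-6 + n\right)$ ($d{\left(n \right)} = \left(-6 + n\right) 2 n = 2 n \left(-6 + n\right)$)
$q = -146$
$R{\left(c,s \right)} = 0$
$l = 21$ ($l = 8 - \left(55 \cdot 2 \cdot 6 \left(-6 + 6\right) - 13\right) = 8 - \left(55 \cdot 2 \cdot 6 \cdot 0 - 13\right) = 8 - \left(55 \cdot 0 - 13\right) = 8 - \left(0 - 13\right) = 8 - -13 = 8 + 13 = 21$)
$l + R{\left(141,q \right)} = 21 + 0 = 21$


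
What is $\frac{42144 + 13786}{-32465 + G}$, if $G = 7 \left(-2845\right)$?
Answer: $- \frac{5593}{5238} \approx -1.0678$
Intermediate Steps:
$G = -19915$
$\frac{42144 + 13786}{-32465 + G} = \frac{42144 + 13786}{-32465 - 19915} = \frac{55930}{-52380} = 55930 \left(- \frac{1}{52380}\right) = - \frac{5593}{5238}$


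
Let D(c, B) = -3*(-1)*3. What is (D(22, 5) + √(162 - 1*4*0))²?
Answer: 243 + 162*√2 ≈ 472.10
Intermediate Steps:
D(c, B) = 9 (D(c, B) = 3*3 = 9)
(D(22, 5) + √(162 - 1*4*0))² = (9 + √(162 - 1*4*0))² = (9 + √(162 - 4*0))² = (9 + √(162 + 0))² = (9 + √162)² = (9 + 9*√2)²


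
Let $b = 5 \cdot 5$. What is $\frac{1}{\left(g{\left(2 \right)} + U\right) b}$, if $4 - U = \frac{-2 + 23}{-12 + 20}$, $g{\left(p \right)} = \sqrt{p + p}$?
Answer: $\frac{8}{675} \approx 0.011852$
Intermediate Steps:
$b = 25$
$g{\left(p \right)} = \sqrt{2} \sqrt{p}$ ($g{\left(p \right)} = \sqrt{2 p} = \sqrt{2} \sqrt{p}$)
$U = \frac{11}{8}$ ($U = 4 - \frac{-2 + 23}{-12 + 20} = 4 - \frac{21}{8} = \frac{11}{8} \approx 1.375$)
$\frac{1}{\left(g{\left(2 \right)} + U\right) b} = \frac{1}{\left(\sqrt{2} \sqrt{2} + \frac{11}{8}\right) 25} = \frac{1}{\left(2 + \frac{11}{8}\right) 25} = \frac{1}{\frac{27}{8} \cdot 25} = \frac{1}{\frac{675}{8}} = \frac{8}{675}$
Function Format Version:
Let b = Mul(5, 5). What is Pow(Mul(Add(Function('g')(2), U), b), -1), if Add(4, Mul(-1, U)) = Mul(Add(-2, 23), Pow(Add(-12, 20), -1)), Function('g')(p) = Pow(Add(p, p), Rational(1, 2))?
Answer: Rational(8, 675) ≈ 0.011852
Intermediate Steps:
b = 25
Function('g')(p) = Mul(Pow(2, Rational(1, 2)), Pow(p, Rational(1, 2))) (Function('g')(p) = Pow(Mul(2, p), Rational(1, 2)) = Mul(Pow(2, Rational(1, 2)), Pow(p, Rational(1, 2))))
U = Rational(11, 8) (U = Add(4, Mul(-1, Mul(Add(-2, 23), Pow(Add(-12, 20), -1)))) = Add(4, Mul(-1, Mul(21, Pow(8, -1)))) = Add(4, Mul(-1, Mul(21, Rational(1, 8)))) = Add(4, Mul(-1, Rational(21, 8))) = Add(4, Rational(-21, 8)) = Rational(11, 8) ≈ 1.3750)
Pow(Mul(Add(Function('g')(2), U), b), -1) = Pow(Mul(Add(Mul(Pow(2, Rational(1, 2)), Pow(2, Rational(1, 2))), Rational(11, 8)), 25), -1) = Pow(Mul(Add(2, Rational(11, 8)), 25), -1) = Pow(Mul(Rational(27, 8), 25), -1) = Pow(Rational(675, 8), -1) = Rational(8, 675)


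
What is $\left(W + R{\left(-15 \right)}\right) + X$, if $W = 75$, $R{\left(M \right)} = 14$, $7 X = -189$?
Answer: $62$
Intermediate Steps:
$X = -27$ ($X = \frac{1}{7} \left(-189\right) = -27$)
$\left(W + R{\left(-15 \right)}\right) + X = \left(75 + 14\right) - 27 = 89 - 27 = 62$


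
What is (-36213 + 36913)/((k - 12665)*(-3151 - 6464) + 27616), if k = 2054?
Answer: 700/102052381 ≈ 6.8592e-6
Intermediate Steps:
(-36213 + 36913)/((k - 12665)*(-3151 - 6464) + 27616) = (-36213 + 36913)/((2054 - 12665)*(-3151 - 6464) + 27616) = 700/(-10611*(-9615) + 27616) = 700/(102024765 + 27616) = 700/102052381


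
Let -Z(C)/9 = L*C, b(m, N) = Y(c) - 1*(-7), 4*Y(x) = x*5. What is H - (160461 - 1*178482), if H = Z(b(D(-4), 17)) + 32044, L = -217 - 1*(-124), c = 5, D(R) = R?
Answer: 244621/4 ≈ 61155.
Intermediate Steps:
L = -93 (L = -217 + 124 = -93)
Y(x) = 5*x/4 (Y(x) = (x*5)/4 = (5*x)/4 = 5*x/4)
b(m, N) = 53/4 (b(m, N) = (5/4)*5 - 1*(-7) = 25/4 + 7 = 53/4)
Z(C) = 837*C (Z(C) = -(-837)*C = 837*C)
H = 172537/4 (H = 837*(53/4) + 32044 = 44361/4 + 32044 = 172537/4 ≈ 43134.)
H - (160461 - 1*178482) = 172537/4 - (160461 - 1*178482) = 172537/4 - (160461 - 178482) = 172537/4 - 1*(-18021) = 172537/4 + 18021 = 244621/4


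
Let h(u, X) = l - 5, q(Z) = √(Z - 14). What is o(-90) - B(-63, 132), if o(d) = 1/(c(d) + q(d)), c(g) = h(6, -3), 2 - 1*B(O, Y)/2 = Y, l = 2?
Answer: 29377/113 - 2*I*√26/113 ≈ 259.97 - 0.090248*I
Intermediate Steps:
B(O, Y) = 4 - 2*Y
q(Z) = √(-14 + Z)
h(u, X) = -3 (h(u, X) = 2 - 5 = -3)
c(g) = -3
o(d) = 1/(-3 + √(-14 + d))
o(-90) - B(-63, 132) = 1/(-3 + √(-14 - 90)) - (4 - 2*132) = 1/(-3 + √(-104)) - (4 - 264) = 1/(-3 + 2*I*√26) - 1*(-260) = 1/(-3 + 2*I*√26) + 260 = 260 + 1/(-3 + 2*I*√26)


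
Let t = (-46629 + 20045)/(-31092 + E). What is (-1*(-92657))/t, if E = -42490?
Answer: 3408943687/13292 ≈ 2.5647e+5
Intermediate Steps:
t = 13292/36791 (t = (-46629 + 20045)/(-31092 - 42490) = -26584/(-73582) = -26584*(-1/73582) = 13292/36791 ≈ 0.36128)
(-1*(-92657))/t = (-1*(-92657))/(13292/36791) = 92657*(36791/13292) = 3408943687/13292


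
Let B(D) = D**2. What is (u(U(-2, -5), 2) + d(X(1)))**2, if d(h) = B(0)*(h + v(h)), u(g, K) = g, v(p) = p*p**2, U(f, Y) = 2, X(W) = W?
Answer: 4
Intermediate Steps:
v(p) = p**3
d(h) = 0 (d(h) = 0**2*(h + h**3) = 0*(h + h**3) = 0)
(u(U(-2, -5), 2) + d(X(1)))**2 = (2 + 0)**2 = 2**2 = 4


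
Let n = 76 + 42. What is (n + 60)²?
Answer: 31684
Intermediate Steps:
n = 118
(n + 60)² = (118 + 60)² = 178² = 31684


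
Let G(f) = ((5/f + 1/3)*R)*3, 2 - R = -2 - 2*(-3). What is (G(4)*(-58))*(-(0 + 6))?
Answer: -3306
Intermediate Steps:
R = -2 (R = 2 - (-2 - 2*(-3)) = 2 - (-2 + 6) = 2 - 1*4 = 2 - 4 = -2)
G(f) = -2 - 30/f (G(f) = ((5/f + 1/3)*(-2))*3 = ((1/3 + 5/f)*(-2))*3 = (-2/3 - 10/f)*3 = -2 - 30/f)
(G(4)*(-58))*(-(0 + 6)) = ((-2 - 30/4)*(-58))*(-(0 + 6)) = ((-2 - 30*1/4)*(-58))*(-1*6) = ((-2 - 15/2)*(-58))*(-6) = -19/2*(-58)*(-6) = 551*(-6) = -3306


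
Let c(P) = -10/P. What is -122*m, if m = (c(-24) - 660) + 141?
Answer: 379603/6 ≈ 63267.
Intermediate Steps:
m = -6223/12 (m = (-10/(-24) - 660) + 141 = (-10*(-1/24) - 660) + 141 = (5/12 - 660) + 141 = -7915/12 + 141 = -6223/12 ≈ -518.58)
-122*m = -122*(-6223/12) = 379603/6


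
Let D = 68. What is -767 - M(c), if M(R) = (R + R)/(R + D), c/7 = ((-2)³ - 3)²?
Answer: -703499/915 ≈ -768.85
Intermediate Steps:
c = 847 (c = 7*((-2)³ - 3)² = 7*(-8 - 3)² = 7*(-11)² = 7*121 = 847)
M(R) = 2*R/(68 + R) (M(R) = (R + R)/(R + 68) = (2*R)/(68 + R) = 2*R/(68 + R))
-767 - M(c) = -767 - 2*847/(68 + 847) = -767 - 2*847/915 = -767 - 1*1694/915 = -767 - 1694/915 = -703499/915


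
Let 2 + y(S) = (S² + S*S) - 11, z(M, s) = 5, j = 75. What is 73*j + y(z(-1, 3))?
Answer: 5512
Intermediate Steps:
y(S) = -13 + 2*S² (y(S) = -2 + ((S² + S*S) - 11) = -2 + ((S² + S²) - 11) = -2 + (2*S² - 11) = -2 + (-11 + 2*S²) = -13 + 2*S²)
73*j + y(z(-1, 3)) = 73*75 + (-13 + 2*5²) = 5475 + (-13 + 2*25) = 5475 + (-13 + 50) = 5475 + 37 = 5512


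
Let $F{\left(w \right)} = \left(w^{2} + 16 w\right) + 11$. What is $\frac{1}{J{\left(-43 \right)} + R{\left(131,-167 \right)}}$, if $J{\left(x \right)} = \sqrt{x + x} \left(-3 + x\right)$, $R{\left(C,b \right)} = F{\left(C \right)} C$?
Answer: $\frac{631027}{1592780344410} + \frac{23 i \sqrt{86}}{3185560688820} \approx 3.9618 \cdot 10^{-7} + 6.6956 \cdot 10^{-11} i$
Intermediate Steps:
$F{\left(w \right)} = 11 + w^{2} + 16 w$
$R{\left(C,b \right)} = C \left(11 + C^{2} + 16 C\right)$ ($R{\left(C,b \right)} = \left(11 + C^{2} + 16 C\right) C = C \left(11 + C^{2} + 16 C\right)$)
$J{\left(x \right)} = \sqrt{2} \sqrt{x} \left(-3 + x\right)$ ($J{\left(x \right)} = \sqrt{2 x} \left(-3 + x\right) = \sqrt{2} \sqrt{x} \left(-3 + x\right)$)
$\frac{1}{J{\left(-43 \right)} + R{\left(131,-167 \right)}} = \frac{1}{\sqrt{2} \sqrt{-43} \left(-3 - 43\right) + 131 \left(11 + 131^{2} + 16 \cdot 131\right)} = \frac{1}{\sqrt{2} i \sqrt{43} \left(-46\right) + 131 \left(11 + 17161 + 2096\right)} = \frac{1}{- 46 i \sqrt{86} + 131 \cdot 19268} = \frac{1}{- 46 i \sqrt{86} + 2524108} = \frac{1}{2524108 - 46 i \sqrt{86}}$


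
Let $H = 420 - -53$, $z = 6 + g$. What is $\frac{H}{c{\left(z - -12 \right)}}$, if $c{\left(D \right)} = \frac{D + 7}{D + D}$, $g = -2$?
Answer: $\frac{15136}{23} \approx 658.09$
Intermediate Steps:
$z = 4$ ($z = 6 - 2 = 4$)
$H = 473$ ($H = 420 + 53 = 473$)
$c{\left(D \right)} = \frac{7 + D}{2 D}$
$\frac{H}{c{\left(z - -12 \right)}} = \frac{473}{\frac{1}{2} \frac{1}{4 - -12} \left(7 + \left(4 - -12\right)\right)} = \frac{473}{\frac{1}{2} \frac{1}{4 + 12} \left(7 + \left(4 + 12\right)\right)} = \frac{473}{\frac{1}{2} \cdot \frac{1}{16} \left(7 + 16\right)} = \frac{473}{\frac{1}{2} \cdot \frac{1}{16} \cdot 23} = \frac{473}{\frac{23}{32}} = 473 \cdot \frac{32}{23} = \frac{15136}{23}$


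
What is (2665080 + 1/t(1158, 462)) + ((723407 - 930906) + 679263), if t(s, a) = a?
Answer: 1449221929/462 ≈ 3.1368e+6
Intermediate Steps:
(2665080 + 1/t(1158, 462)) + ((723407 - 930906) + 679263) = (2665080 + 1/462) + ((723407 - 930906) + 679263) = (2665080 + 1/462) + (-207499 + 679263) = 1231266961/462 + 471764 = 1449221929/462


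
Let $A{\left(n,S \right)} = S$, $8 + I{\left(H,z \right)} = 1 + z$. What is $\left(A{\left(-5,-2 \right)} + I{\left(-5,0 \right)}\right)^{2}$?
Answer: $81$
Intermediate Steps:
$I{\left(H,z \right)} = -7 + z$ ($I{\left(H,z \right)} = -8 + \left(1 + z\right) = -7 + z$)
$\left(A{\left(-5,-2 \right)} + I{\left(-5,0 \right)}\right)^{2} = \left(-2 + \left(-7 + 0\right)\right)^{2} = \left(-2 - 7\right)^{2} = \left(-9\right)^{2} = 81$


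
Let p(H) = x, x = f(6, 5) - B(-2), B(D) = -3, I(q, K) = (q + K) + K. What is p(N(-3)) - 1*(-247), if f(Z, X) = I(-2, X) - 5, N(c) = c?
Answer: 253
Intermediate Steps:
I(q, K) = q + 2*K (I(q, K) = (K + q) + K = q + 2*K)
f(Z, X) = -7 + 2*X (f(Z, X) = (-2 + 2*X) - 5 = -7 + 2*X)
x = 6 (x = (-7 + 2*5) - 1*(-3) = (-7 + 10) + 3 = 3 + 3 = 6)
p(H) = 6
p(N(-3)) - 1*(-247) = 6 - 1*(-247) = 6 + 247 = 253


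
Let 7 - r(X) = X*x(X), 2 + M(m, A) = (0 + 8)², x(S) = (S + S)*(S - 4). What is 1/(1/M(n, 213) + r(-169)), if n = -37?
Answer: 62/612691007 ≈ 1.0119e-7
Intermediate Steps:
x(S) = 2*S*(-4 + S) (x(S) = (2*S)*(-4 + S) = 2*S*(-4 + S))
M(m, A) = 62 (M(m, A) = -2 + (0 + 8)² = -2 + 8² = -2 + 64 = 62)
r(X) = 7 - 2*X²*(-4 + X) (r(X) = 7 - X*2*X*(-4 + X) = 7 - 2*X²*(-4 + X))
1/(1/M(n, 213) + r(-169)) = 1/(1/62 + (7 + 2*(-169)²*(4 - 1*(-169)))) = 1/(1/62 + (7 + 2*28561*(4 + 169))) = 1/(1/62 + (7 + 2*28561*173)) = 1/(1/62 + (7 + 9882106)) = 1/(1/62 + 9882113) = 1/(612691007/62) = 62/612691007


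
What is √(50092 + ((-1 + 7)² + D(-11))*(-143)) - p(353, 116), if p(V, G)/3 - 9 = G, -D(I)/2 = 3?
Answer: -375 + √45802 ≈ -160.99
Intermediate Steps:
D(I) = -6 (D(I) = -2*3 = -6)
p(V, G) = 27 + 3*G
√(50092 + ((-1 + 7)² + D(-11))*(-143)) - p(353, 116) = √(50092 + ((-1 + 7)² - 6)*(-143)) - (27 + 3*116) = √(50092 + (6² - 6)*(-143)) - (27 + 348) = √(50092 + (36 - 6)*(-143)) - 1*375 = √(50092 + 30*(-143)) - 375 = √(50092 - 4290) - 375 = √45802 - 375 = -375 + √45802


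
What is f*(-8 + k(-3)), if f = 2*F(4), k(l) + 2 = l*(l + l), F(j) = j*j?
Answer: 256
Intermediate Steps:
F(j) = j²
k(l) = -2 + 2*l² (k(l) = -2 + l*(l + l) = -2 + l*(2*l) = -2 + 2*l²)
f = 32 (f = 2*4² = 2*16 = 32)
f*(-8 + k(-3)) = 32*(-8 + (-2 + 2*(-3)²)) = 32*(-8 + (-2 + 2*9)) = 32*(-8 + (-2 + 18)) = 32*(-8 + 16) = 32*8 = 256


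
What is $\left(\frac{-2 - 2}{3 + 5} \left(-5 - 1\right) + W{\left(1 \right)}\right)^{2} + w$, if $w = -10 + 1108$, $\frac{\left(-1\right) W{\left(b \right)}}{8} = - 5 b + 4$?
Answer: $1219$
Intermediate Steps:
$W{\left(b \right)} = -32 + 40 b$ ($W{\left(b \right)} = - 8 \left(- 5 b + 4\right) = - 8 \left(4 - 5 b\right) = -32 + 40 b$)
$w = 1098$
$\left(\frac{-2 - 2}{3 + 5} \left(-5 - 1\right) + W{\left(1 \right)}\right)^{2} + w = \left(\frac{-2 - 2}{3 + 5} \left(-5 - 1\right) + \left(-32 + 40 \cdot 1\right)\right)^{2} + 1098 = \left(- \frac{4}{8} \left(-6\right) + \left(-32 + 40\right)\right)^{2} + 1098 = \left(\left(-4\right) \frac{1}{8} \left(-6\right) + 8\right)^{2} + 1098 = \left(\left(- \frac{1}{2}\right) \left(-6\right) + 8\right)^{2} + 1098 = \left(3 + 8\right)^{2} + 1098 = 11^{2} + 1098 = 121 + 1098 = 1219$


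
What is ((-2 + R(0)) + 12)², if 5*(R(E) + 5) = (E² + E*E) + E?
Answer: 25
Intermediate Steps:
R(E) = -5 + E/5 + 2*E²/5 (R(E) = -5 + ((E² + E*E) + E)/5 = -5 + ((E² + E²) + E)/5 = -5 + (2*E² + E)/5 = -5 + (E + 2*E²)/5 = -5 + (E/5 + 2*E²/5) = -5 + E/5 + 2*E²/5)
((-2 + R(0)) + 12)² = ((-2 + (-5 + (⅕)*0 + (⅖)*0²)) + 12)² = ((-2 + (-5 + 0 + (⅖)*0)) + 12)² = ((-2 + (-5 + 0 + 0)) + 12)² = ((-2 - 5) + 12)² = (-7 + 12)² = 5² = 25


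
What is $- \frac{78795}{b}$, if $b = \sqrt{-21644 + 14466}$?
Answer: $\frac{78795 i \sqrt{7178}}{7178} \approx 930.03 i$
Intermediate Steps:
$b = i \sqrt{7178}$ ($b = \sqrt{-7178} = i \sqrt{7178} \approx 84.723 i$)
$- \frac{78795}{b} = - \frac{78795}{i \sqrt{7178}} = - 78795 \left(- \frac{i \sqrt{7178}}{7178}\right) = \frac{78795 i \sqrt{7178}}{7178}$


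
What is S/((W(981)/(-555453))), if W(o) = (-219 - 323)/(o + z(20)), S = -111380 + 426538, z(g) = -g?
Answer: 84114146883807/271 ≈ 3.1038e+11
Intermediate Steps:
S = 315158
W(o) = -542/(-20 + o) (W(o) = (-219 - 323)/(o - 1*20) = -542/(o - 20) = -542/(-20 + o))
S/((W(981)/(-555453))) = 315158/((-542/(-20 + 981)/(-555453))) = 315158/((-542/961*(-1/555453))) = 315158/(542/533790333) = 315158*(533790333/542) = 84114146883807/271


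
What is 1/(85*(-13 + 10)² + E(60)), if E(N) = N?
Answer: 1/825 ≈ 0.0012121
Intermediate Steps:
1/(85*(-13 + 10)² + E(60)) = 1/(85*(-13 + 10)² + 60) = 1/(85*(-3)² + 60) = 1/(85*9 + 60) = 1/(765 + 60) = 1/825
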